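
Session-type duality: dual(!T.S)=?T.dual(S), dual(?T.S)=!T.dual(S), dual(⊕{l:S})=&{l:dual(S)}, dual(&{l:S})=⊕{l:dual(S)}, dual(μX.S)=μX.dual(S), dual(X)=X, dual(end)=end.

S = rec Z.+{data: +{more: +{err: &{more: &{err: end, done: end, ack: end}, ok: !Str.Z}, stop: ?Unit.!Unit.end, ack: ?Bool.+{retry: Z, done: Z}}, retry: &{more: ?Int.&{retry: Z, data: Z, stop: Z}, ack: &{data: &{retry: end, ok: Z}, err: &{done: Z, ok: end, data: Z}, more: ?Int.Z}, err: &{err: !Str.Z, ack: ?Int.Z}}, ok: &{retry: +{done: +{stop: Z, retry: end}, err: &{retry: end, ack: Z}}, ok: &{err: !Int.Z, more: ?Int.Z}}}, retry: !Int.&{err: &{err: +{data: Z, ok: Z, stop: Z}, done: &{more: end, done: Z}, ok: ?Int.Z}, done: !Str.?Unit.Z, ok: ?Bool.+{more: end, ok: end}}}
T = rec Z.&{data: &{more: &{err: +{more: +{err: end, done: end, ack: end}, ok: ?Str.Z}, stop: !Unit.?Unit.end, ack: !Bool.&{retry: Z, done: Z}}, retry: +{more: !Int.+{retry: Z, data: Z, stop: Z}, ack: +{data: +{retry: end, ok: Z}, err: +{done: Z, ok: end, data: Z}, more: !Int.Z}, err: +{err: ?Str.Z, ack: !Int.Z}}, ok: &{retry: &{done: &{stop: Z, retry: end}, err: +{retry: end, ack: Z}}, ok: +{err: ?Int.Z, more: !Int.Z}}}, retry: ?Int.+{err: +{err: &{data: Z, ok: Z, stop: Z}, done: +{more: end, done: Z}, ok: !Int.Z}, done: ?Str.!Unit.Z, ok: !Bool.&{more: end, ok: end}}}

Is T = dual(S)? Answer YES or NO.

NO

rec Z vs rec Z  ok (binder kept)
  +{data,retry} vs &{data,retry}  ok labels match
    case data:
      +{more,retry,ok} vs &{more,retry,ok}  ok labels match
        case more:
          +{err,stop,ack} vs &{err,stop,ack}  ok labels match
            case err:
              &{more,ok} vs +{more,ok}  ok labels match
                case more:
                  &{err,done,ack} vs +{err,done,ack}  ok labels match
                    case err:
                      end vs end  ok
                    case done:
                      end vs end  ok
                    case ack:
                      end vs end  ok
                case ok:
                  !Str vs ?Str  ok
                    Z vs Z  ok
            case stop:
              ?Unit vs !Unit  ok
                !Unit vs ?Unit  ok
                  end vs end  ok
            case ack:
              ?Bool vs !Bool  ok
                +{retry,done} vs &{retry,done}  ok labels match
                  case retry:
                    Z vs Z  ok
                  case done:
                    Z vs Z  ok
        case retry:
          &{more,ack,err} vs +{more,ack,err}  ok labels match
            case more:
              ?Int vs !Int  ok
                &{retry,data,stop} vs +{retry,data,stop}  ok labels match
                  case retry:
                    Z vs Z  ok
                  case data:
                    Z vs Z  ok
                  case stop:
                    Z vs Z  ok
            case ack:
              &{data,err,more} vs +{data,err,more}  ok labels match
                case data:
                  &{retry,ok} vs +{retry,ok}  ok labels match
                    case retry:
                      end vs end  ok
                    case ok:
                      Z vs Z  ok
                case err:
                  &{done,ok,data} vs +{done,ok,data}  ok labels match
                    case done:
                      Z vs Z  ok
                    case ok:
                      end vs end  ok
                    case data:
                      Z vs Z  ok
                case more:
                  ?Int vs !Int  ok
                    Z vs Z  ok
            case err:
              &{err,ack} vs +{err,ack}  ok labels match
                case err:
                  !Str vs ?Str  ok
                    Z vs Z  ok
                case ack:
                  ?Int vs !Int  ok
                    Z vs Z  ok
        case ok:
          &{retry,ok} vs &{retry,ok}  ✗ choice polarity not flipped — not dual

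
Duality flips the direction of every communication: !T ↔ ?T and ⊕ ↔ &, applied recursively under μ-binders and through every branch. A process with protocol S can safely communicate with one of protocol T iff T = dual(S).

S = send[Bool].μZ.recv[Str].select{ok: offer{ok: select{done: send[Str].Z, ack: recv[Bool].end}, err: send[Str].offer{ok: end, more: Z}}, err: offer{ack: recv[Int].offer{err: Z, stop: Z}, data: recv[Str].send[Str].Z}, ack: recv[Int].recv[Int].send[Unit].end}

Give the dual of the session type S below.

send[Bool] = recv[Bool]
  μZ = μZ  (μ self-dual)
    recv[Str] = send[Str]
      select{ok,err,ack} = offer{ok,err,ack}  (⊕→&)
        [ok]
          offer{ok,err} = select{ok,err}  (offer→select)
            [ok]
              select{done,ack} = offer{done,ack}  (⊕→&)
                [done]
                  send[Str] = recv[Str]
                    dual(Z) = Z
                [ack]
                  recv[Bool] = send[Bool]
                    dual(end) = end
            [err]
              send[Str] = recv[Str]
                offer{ok,more} = select{ok,more}  (offer→select)
                  [ok]
                    dual(end) = end
                  [more]
                    dual(Z) = Z
        [err]
          offer{ack,data} = select{ack,data}  (offer→select)
            [ack]
              recv[Int] = send[Int]
                offer{err,stop} = select{err,stop}  (offer→select)
                  [err]
                    dual(Z) = Z
                  [stop]
                    dual(Z) = Z
            [data]
              recv[Str] = send[Str]
                send[Str] = recv[Str]
                  dual(Z) = Z
        [ack]
          recv[Int] = send[Int]
            recv[Int] = send[Int]
              send[Unit] = recv[Unit]
                dual(end) = end

recv[Bool].μZ.send[Str].offer{ok: select{ok: offer{done: recv[Str].Z, ack: send[Bool].end}, err: recv[Str].select{ok: end, more: Z}}, err: select{ack: send[Int].select{err: Z, stop: Z}, data: send[Str].recv[Str].Z}, ack: send[Int].send[Int].recv[Unit].end}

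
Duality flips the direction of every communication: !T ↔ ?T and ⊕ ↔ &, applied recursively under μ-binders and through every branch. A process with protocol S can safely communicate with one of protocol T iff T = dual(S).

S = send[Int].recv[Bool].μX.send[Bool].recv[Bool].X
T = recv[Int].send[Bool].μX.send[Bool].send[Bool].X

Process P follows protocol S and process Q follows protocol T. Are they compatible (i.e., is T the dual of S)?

send[Int] ‖ recv[Int]  match
  recv[Bool] ‖ send[Bool]  match
    μX ‖ μX  match (rec unchanged)
      send[Bool] ‖ send[Bool]  ✗ same direction on both sides — not dual

NO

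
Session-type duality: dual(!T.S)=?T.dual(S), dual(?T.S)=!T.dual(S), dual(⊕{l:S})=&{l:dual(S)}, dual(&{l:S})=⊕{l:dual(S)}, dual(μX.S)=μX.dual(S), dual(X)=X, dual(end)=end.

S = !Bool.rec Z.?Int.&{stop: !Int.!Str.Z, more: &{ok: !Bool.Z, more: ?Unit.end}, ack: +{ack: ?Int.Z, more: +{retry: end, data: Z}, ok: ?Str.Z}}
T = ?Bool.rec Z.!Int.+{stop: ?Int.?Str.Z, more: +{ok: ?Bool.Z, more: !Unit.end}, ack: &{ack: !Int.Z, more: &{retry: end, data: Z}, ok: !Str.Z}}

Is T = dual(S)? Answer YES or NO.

YES

!Bool | ?Bool  ✓
  rec Z | rec Z  ✓ (rec unchanged)
    ?Int | !Int  ✓
      &{stop,more,ack} | +{stop,more,ack}  ✓ labels match
        • stop:
          !Int | ?Int  ✓
            !Str | ?Str  ✓
              Z | Z  ✓
        • more:
          &{ok,more} | +{ok,more}  ✓ labels match
            • ok:
              !Bool | ?Bool  ✓
                Z | Z  ✓
            • more:
              ?Unit | !Unit  ✓
                end | end  ✓
        • ack:
          +{ack,more,ok} | &{ack,more,ok}  ✓ labels match
            • ack:
              ?Int | !Int  ✓
                Z | Z  ✓
            • more:
              +{retry,data} | &{retry,data}  ✓ labels match
                • retry:
                  end | end  ✓
                • data:
                  Z | Z  ✓
            • ok:
              ?Str | !Str  ✓
                Z | Z  ✓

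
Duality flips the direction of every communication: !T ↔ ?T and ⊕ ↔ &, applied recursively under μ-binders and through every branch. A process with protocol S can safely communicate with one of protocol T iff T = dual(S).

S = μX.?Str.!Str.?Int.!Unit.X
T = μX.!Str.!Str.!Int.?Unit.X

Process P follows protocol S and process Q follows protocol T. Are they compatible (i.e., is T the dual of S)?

NO

μX ‖ μX  ok (rec unchanged)
  ?Str ‖ !Str  ok
    !Str ‖ !Str  ✗ same direction on both sides — not dual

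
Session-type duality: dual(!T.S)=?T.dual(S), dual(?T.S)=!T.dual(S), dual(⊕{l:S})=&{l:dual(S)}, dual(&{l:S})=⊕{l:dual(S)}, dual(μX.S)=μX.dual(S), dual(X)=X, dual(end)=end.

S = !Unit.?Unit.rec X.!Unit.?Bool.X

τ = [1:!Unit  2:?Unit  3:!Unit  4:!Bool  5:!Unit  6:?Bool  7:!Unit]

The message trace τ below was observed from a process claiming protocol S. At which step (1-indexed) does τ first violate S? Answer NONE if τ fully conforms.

step 1: !Unit  match  cont: ?Unit.rec X.…
step 2: ?Unit  match  cont: rec X.…
step 3: !Unit  match  cont: ?Bool.rec X.…
step 4: got !Bool, protocol expects ?Bool  ✗

4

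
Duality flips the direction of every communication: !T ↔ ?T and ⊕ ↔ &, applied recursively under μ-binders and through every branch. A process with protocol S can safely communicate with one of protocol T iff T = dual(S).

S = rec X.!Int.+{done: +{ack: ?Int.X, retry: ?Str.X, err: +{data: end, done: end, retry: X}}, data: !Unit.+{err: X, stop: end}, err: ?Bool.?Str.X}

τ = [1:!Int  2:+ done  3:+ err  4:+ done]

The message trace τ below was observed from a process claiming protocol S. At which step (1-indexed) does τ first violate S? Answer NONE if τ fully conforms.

step 1: !Int  match  now at +{done: +{ack: ?Int.rec X.…, retry: ?Str.rec X.…, err: +{data: end, done: end, retry: rec X.…}}, data: !Unit.+{err: rec X.…, stop: end}, err: ?Bool.?Str.rec X.…}
step 2: + done  match  now at +{ack: ?Int.rec X.…, retry: ?Str.rec X.…, err: +{data: end, done: end, retry: rec X.…}}
step 3: + err  match  now at +{data: end, done: end, retry: rec X.…}
step 4: + done  match  now at end
trace exhausted — no violation

NONE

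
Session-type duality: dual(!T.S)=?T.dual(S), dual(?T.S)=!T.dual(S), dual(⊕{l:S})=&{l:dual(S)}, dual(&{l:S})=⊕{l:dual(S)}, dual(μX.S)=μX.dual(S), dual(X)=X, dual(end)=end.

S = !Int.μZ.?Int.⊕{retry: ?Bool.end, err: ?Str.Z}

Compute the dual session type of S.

!Int = ?Int
  μZ = μZ  (rec unchanged)
    ?Int = !Int
      ⊕{retry,err} = &{retry,err}  (select→offer)
        • retry:
          ?Bool = !Bool
            end self-dual
        • err:
          ?Str = !Str
            Z self-dual

?Int.μZ.!Int.&{retry: !Bool.end, err: !Str.Z}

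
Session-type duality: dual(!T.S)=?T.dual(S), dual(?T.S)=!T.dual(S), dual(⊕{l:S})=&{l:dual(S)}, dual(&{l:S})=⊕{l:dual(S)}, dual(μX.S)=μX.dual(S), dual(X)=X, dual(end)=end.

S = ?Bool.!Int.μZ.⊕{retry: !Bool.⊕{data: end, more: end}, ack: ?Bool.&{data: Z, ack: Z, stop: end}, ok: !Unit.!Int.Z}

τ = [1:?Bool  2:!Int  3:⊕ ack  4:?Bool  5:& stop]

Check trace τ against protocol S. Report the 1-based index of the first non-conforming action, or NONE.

NONE

step 1: ?Bool  ✓  cont: !Int.μZ.…
step 2: !Int  ✓  cont: μZ.…
step 3: ⊕ ack  ✓  cont: ?Bool.&{data: μZ.…, ack: μZ.…, stop: end}
step 4: ?Bool  ✓  cont: &{data: μZ.…, ack: μZ.…, stop: end}
step 5: & stop  ✓  cont: end
trace exhausted — no violation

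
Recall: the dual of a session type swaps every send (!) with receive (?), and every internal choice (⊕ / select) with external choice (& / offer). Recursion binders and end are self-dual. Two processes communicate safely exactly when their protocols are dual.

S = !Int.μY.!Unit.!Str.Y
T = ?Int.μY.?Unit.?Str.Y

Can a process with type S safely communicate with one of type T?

!Int vs ?Int  ok
  μY vs μY  ok (rec unchanged)
    !Unit vs ?Unit  ok
      !Str vs ?Str  ok
        Y vs Y  ok

YES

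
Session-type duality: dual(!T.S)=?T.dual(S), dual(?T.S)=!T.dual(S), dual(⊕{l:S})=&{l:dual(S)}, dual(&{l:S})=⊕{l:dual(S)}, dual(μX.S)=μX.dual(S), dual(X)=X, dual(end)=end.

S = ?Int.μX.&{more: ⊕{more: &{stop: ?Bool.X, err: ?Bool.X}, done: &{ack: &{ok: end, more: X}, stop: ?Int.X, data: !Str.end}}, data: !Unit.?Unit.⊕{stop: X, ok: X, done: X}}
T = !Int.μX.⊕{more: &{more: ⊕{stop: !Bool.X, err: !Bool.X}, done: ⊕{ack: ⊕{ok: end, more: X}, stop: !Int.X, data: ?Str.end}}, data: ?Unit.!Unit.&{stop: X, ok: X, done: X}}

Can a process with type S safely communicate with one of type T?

YES

?Int ‖ !Int  match
  μX ‖ μX  match (binder kept)
    &{more,data} ‖ ⊕{more,data}  match labels match
      • more:
        ⊕{more,done} ‖ &{more,done}  match labels match
          • more:
            &{stop,err} ‖ ⊕{stop,err}  match labels match
              • stop:
                ?Bool ‖ !Bool  match
                  X ‖ X  match
              • err:
                ?Bool ‖ !Bool  match
                  X ‖ X  match
          • done:
            &{ack,stop,data} ‖ ⊕{ack,stop,data}  match labels match
              • ack:
                &{ok,more} ‖ ⊕{ok,more}  match labels match
                  • ok:
                    end ‖ end  match
                  • more:
                    X ‖ X  match
              • stop:
                ?Int ‖ !Int  match
                  X ‖ X  match
              • data:
                !Str ‖ ?Str  match
                  end ‖ end  match
      • data:
        !Unit ‖ ?Unit  match
          ?Unit ‖ !Unit  match
            ⊕{stop,ok,done} ‖ &{stop,ok,done}  match labels match
              • stop:
                X ‖ X  match
              • ok:
                X ‖ X  match
              • done:
                X ‖ X  match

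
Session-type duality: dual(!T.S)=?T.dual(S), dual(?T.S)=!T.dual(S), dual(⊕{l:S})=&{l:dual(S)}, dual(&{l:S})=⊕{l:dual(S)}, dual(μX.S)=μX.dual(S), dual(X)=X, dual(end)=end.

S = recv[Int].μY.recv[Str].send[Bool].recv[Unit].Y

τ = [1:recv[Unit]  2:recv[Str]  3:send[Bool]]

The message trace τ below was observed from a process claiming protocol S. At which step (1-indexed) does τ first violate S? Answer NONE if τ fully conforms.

1

step 1: got recv[Unit], protocol expects recv[Int]  ✗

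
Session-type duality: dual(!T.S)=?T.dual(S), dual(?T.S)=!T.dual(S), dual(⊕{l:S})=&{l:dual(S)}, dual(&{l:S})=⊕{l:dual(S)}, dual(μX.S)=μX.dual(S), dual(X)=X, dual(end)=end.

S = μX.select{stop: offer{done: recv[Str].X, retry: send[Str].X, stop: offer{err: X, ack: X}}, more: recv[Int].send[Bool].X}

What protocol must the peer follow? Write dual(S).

μX ↦ μX  (binder kept)
  select{stop,more} ↦ offer{stop,more}  (select→offer)
    • stop:
      offer{done,retry,stop} ↦ select{done,retry,stop}  (&→⊕)
        • done:
          recv[Str] ↦ send[Str]
            X self-dual
        • retry:
          send[Str] ↦ recv[Str]
            X self-dual
        • stop:
          offer{err,ack} ↦ select{err,ack}  (&→⊕)
            • err:
              X self-dual
            • ack:
              X self-dual
    • more:
      recv[Int] ↦ send[Int]
        send[Bool] ↦ recv[Bool]
          X self-dual

μX.offer{stop: select{done: send[Str].X, retry: recv[Str].X, stop: select{err: X, ack: X}}, more: send[Int].recv[Bool].X}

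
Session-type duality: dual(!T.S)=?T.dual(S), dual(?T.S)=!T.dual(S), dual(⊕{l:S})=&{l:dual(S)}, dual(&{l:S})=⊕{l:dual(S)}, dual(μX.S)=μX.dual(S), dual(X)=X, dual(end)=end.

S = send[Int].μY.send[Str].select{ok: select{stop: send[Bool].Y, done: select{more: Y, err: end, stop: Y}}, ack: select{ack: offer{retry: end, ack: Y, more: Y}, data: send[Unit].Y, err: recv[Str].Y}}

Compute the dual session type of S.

send[Int] ↦ recv[Int]
  μY ↦ μY  (rec unchanged)
    send[Str] ↦ recv[Str]
      select{ok,ack} ↦ offer{ok,ack}  (select→offer)
        case ok:
          select{stop,done} ↦ offer{stop,done}  (select→offer)
            case stop:
              send[Bool] ↦ recv[Bool]
                dual(Y) = Y
            case done:
              select{more,err,stop} ↦ offer{more,err,stop}  (select→offer)
                case more:
                  dual(Y) = Y
                case err:
                  dual(end) = end
                case stop:
                  dual(Y) = Y
        case ack:
          select{ack,data,err} ↦ offer{ack,data,err}  (select→offer)
            case ack:
              offer{retry,ack,more} ↦ select{retry,ack,more}  (&→⊕)
                case retry:
                  dual(end) = end
                case ack:
                  dual(Y) = Y
                case more:
                  dual(Y) = Y
            case data:
              send[Unit] ↦ recv[Unit]
                dual(Y) = Y
            case err:
              recv[Str] ↦ send[Str]
                dual(Y) = Y

recv[Int].μY.recv[Str].offer{ok: offer{stop: recv[Bool].Y, done: offer{more: Y, err: end, stop: Y}}, ack: offer{ack: select{retry: end, ack: Y, more: Y}, data: recv[Unit].Y, err: send[Str].Y}}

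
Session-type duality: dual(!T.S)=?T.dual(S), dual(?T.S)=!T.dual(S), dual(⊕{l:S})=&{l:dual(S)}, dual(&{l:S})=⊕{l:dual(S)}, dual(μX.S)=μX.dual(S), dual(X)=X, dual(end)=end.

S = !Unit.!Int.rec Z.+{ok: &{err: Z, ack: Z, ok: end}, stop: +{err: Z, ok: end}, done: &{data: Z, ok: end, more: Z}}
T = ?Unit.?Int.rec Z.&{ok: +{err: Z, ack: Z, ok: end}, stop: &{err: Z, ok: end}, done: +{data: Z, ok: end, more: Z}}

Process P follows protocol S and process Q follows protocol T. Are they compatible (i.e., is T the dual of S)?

YES

!Unit | ?Unit  match
  !Int | ?Int  match
    rec Z | rec Z  match (μ self-dual)
      +{ok,stop,done} | &{ok,stop,done}  match labels match
        • ok:
          &{err,ack,ok} | +{err,ack,ok}  match labels match
            • err:
              Z | Z  match
            • ack:
              Z | Z  match
            • ok:
              end | end  match
        • stop:
          +{err,ok} | &{err,ok}  match labels match
            • err:
              Z | Z  match
            • ok:
              end | end  match
        • done:
          &{data,ok,more} | +{data,ok,more}  match labels match
            • data:
              Z | Z  match
            • ok:
              end | end  match
            • more:
              Z | Z  match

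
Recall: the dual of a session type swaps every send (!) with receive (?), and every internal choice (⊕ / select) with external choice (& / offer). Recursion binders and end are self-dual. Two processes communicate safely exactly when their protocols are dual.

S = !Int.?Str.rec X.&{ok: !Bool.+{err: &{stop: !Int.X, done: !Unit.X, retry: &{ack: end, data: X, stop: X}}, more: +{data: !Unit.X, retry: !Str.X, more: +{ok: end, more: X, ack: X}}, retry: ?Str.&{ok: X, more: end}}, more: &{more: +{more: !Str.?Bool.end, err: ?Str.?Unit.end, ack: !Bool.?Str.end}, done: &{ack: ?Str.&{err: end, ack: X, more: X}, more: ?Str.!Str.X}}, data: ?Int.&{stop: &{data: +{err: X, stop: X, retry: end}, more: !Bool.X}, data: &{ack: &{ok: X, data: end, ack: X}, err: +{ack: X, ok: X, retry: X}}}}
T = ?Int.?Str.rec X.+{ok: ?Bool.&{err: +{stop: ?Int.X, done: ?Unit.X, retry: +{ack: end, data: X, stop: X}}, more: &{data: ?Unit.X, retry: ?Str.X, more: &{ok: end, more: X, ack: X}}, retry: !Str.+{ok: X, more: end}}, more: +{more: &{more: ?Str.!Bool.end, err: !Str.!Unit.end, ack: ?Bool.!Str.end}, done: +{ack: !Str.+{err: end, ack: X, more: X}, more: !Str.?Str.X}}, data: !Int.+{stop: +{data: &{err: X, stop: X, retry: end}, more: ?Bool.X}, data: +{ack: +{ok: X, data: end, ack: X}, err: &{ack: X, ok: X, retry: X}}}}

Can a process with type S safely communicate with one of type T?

!Int | ?Int  ✓
  ?Str | ?Str  ✗ same direction on both sides — not dual

NO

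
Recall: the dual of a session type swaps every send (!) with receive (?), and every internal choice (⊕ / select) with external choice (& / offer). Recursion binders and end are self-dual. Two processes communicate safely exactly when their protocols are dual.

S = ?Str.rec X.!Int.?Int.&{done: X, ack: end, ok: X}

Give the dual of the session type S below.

?Str = !Str
  rec X = rec X  (binder kept)
    !Int = ?Int
      ?Int = !Int
        &{done,ack,ok} = +{done,ack,ok}  (offer→select)
          • done:
            X ↦ X
          • ack:
            end ↦ end
          • ok:
            X ↦ X

!Str.rec X.?Int.!Int.+{done: X, ack: end, ok: X}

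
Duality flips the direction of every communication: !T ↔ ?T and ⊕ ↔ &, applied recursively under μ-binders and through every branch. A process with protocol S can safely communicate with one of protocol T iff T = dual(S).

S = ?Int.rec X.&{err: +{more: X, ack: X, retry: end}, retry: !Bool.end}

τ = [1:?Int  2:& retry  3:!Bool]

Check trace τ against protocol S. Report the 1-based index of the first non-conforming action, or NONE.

NONE

[1] ?Int  ok  now at rec X.…
[2] & retry  ok  now at !Bool.end
[3] !Bool  ok  now at end
all 3 steps conform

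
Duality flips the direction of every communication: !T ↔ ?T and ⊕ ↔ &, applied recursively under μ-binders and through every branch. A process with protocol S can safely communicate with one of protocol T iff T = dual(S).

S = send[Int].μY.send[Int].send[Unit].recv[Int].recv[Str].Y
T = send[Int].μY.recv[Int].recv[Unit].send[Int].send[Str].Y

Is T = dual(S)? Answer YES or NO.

NO

send[Int] | send[Int]  ✗ same direction on both sides — not dual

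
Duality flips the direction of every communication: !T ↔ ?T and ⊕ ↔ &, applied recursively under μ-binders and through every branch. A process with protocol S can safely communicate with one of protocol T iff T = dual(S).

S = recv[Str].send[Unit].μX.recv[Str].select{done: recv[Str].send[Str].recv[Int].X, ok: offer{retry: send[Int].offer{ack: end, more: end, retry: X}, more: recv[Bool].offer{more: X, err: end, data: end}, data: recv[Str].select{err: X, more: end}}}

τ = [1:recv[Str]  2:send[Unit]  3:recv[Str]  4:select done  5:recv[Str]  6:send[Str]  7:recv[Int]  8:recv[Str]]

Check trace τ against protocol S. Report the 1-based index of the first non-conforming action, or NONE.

NONE

@1 recv[Str]  ✓  state: send[Unit].μX.…
@2 send[Unit]  ✓  state: μX.…
@3 recv[Str]  ✓  state: select{done: recv[Str].send[Str].recv[Int].μX.…, ok: offer{retry: send[Int].offer{ack: end, more: end, retry: μX.…}, more: recv[Bool].offer{more: μX.…, err: end, data: end}, data: recv[Str].select{err: μX.…, more: end}}}
@4 select done  ✓  state: recv[Str].send[Str].recv[Int].μX.…
@5 recv[Str]  ✓  state: send[Str].recv[Int].μX.…
@6 send[Str]  ✓  state: recv[Int].μX.…
@7 recv[Int]  ✓  state: μX.…
@8 recv[Str]  ✓  state: select{done: recv[Str].send[Str].recv[Int].μX.…, ok: offer{retry: send[Int].offer{ack: end, more: end, retry: μX.…}, more: recv[Bool].offer{more: μX.…, err: end, data: end}, data: recv[Str].select{err: μX.…, more: end}}}
trace exhausted — no violation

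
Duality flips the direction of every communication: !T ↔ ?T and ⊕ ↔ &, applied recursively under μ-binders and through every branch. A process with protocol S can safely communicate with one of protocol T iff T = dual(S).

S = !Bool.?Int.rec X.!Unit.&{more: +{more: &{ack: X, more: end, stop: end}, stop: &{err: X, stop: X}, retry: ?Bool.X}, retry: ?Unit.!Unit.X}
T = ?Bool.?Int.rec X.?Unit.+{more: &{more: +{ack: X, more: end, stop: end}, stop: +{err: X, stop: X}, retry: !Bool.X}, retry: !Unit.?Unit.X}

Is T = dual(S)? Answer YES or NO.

!Bool vs ?Bool  match
  ?Int vs ?Int  ✗ same direction on both sides — not dual

NO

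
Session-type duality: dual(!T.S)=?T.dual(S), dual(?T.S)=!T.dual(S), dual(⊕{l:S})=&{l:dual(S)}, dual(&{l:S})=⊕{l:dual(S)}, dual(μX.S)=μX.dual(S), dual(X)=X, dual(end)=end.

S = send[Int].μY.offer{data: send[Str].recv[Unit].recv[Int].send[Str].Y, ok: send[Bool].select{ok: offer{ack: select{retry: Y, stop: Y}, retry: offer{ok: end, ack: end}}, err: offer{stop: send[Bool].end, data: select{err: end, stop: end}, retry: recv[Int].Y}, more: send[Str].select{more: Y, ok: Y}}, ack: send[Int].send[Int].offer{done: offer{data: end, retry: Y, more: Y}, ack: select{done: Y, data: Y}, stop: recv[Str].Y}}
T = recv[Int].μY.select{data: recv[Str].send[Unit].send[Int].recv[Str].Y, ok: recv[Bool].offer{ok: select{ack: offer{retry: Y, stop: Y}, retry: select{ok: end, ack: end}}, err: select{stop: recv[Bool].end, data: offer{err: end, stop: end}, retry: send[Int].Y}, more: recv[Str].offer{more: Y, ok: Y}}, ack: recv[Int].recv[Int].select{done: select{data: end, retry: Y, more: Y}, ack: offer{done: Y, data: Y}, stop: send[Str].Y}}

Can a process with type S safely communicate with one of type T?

send[Int] | recv[Int]  match
  μY | μY  match (μ self-dual)
    offer{data,ok,ack} | select{data,ok,ack}  match same labels
      • data:
        send[Str] | recv[Str]  match
          recv[Unit] | send[Unit]  match
            recv[Int] | send[Int]  match
              send[Str] | recv[Str]  match
                Y | Y  match
      • ok:
        send[Bool] | recv[Bool]  match
          select{ok,err,more} | offer{ok,err,more}  match same labels
            • ok:
              offer{ack,retry} | select{ack,retry}  match same labels
                • ack:
                  select{retry,stop} | offer{retry,stop}  match same labels
                    • retry:
                      Y | Y  match
                    • stop:
                      Y | Y  match
                • retry:
                  offer{ok,ack} | select{ok,ack}  match same labels
                    • ok:
                      end | end  match
                    • ack:
                      end | end  match
            • err:
              offer{stop,data,retry} | select{stop,data,retry}  match same labels
                • stop:
                  send[Bool] | recv[Bool]  match
                    end | end  match
                • data:
                  select{err,stop} | offer{err,stop}  match same labels
                    • err:
                      end | end  match
                    • stop:
                      end | end  match
                • retry:
                  recv[Int] | send[Int]  match
                    Y | Y  match
            • more:
              send[Str] | recv[Str]  match
                select{more,ok} | offer{more,ok}  match same labels
                  • more:
                    Y | Y  match
                  • ok:
                    Y | Y  match
      • ack:
        send[Int] | recv[Int]  match
          send[Int] | recv[Int]  match
            offer{done,ack,stop} | select{done,ack,stop}  match same labels
              • done:
                offer{data,retry,more} | select{data,retry,more}  match same labels
                  • data:
                    end | end  match
                  • retry:
                    Y | Y  match
                  • more:
                    Y | Y  match
              • ack:
                select{done,data} | offer{done,data}  match same labels
                  • done:
                    Y | Y  match
                  • data:
                    Y | Y  match
              • stop:
                recv[Str] | send[Str]  match
                  Y | Y  match

YES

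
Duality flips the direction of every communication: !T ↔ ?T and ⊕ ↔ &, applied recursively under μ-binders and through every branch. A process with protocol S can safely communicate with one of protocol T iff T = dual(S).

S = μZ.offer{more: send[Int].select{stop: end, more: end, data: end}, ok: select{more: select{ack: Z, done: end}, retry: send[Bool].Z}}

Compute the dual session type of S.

μZ.select{more: recv[Int].offer{stop: end, more: end, data: end}, ok: offer{more: offer{ack: Z, done: end}, retry: recv[Bool].Z}}

μZ ↦ μZ  (μ self-dual)
  offer{more,ok} ↦ select{more,ok}  (external→internal)
    [more]
      send[Int] ↦ recv[Int]
        select{stop,more,data} ↦ offer{stop,more,data}  (⊕→&)
          [stop]
            end ↦ end
          [more]
            end ↦ end
          [data]
            end ↦ end
    [ok]
      select{more,retry} ↦ offer{more,retry}  (⊕→&)
        [more]
          select{ack,done} ↦ offer{ack,done}  (⊕→&)
            [ack]
              Z ↦ Z
            [done]
              end ↦ end
        [retry]
          send[Bool] ↦ recv[Bool]
            Z ↦ Z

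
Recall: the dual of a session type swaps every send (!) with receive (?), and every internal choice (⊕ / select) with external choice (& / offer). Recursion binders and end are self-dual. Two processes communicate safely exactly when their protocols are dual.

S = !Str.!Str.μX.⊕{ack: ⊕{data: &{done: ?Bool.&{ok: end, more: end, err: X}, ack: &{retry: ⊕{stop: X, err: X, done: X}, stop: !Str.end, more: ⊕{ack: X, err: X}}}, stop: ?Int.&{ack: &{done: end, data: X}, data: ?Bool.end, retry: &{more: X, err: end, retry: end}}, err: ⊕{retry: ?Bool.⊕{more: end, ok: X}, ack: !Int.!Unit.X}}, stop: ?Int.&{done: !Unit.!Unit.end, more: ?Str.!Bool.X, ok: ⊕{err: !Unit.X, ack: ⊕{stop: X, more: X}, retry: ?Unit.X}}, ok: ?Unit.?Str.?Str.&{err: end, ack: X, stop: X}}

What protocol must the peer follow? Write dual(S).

?Str.?Str.μX.&{ack: &{data: ⊕{done: !Bool.⊕{ok: end, more: end, err: X}, ack: ⊕{retry: &{stop: X, err: X, done: X}, stop: ?Str.end, more: &{ack: X, err: X}}}, stop: !Int.⊕{ack: ⊕{done: end, data: X}, data: !Bool.end, retry: ⊕{more: X, err: end, retry: end}}, err: &{retry: !Bool.&{more: end, ok: X}, ack: ?Int.?Unit.X}}, stop: !Int.⊕{done: ?Unit.?Unit.end, more: !Str.?Bool.X, ok: &{err: ?Unit.X, ack: &{stop: X, more: X}, retry: !Unit.X}}, ok: !Unit.!Str.!Str.⊕{err: end, ack: X, stop: X}}

!Str → ?Str
  !Str → ?Str
    μX → μX  (μ self-dual)
      ⊕{ack,stop,ok} → &{ack,stop,ok}  (select→offer)
        [ack]
          ⊕{data,stop,err} → &{data,stop,err}  (select→offer)
            [data]
              &{done,ack} → ⊕{done,ack}  (offer→select)
                [done]
                  ?Bool → !Bool
                    &{ok,more,err} → ⊕{ok,more,err}  (offer→select)
                      [ok]
                        dual(end) = end
                      [more]
                        dual(end) = end
                      [err]
                        dual(X) = X
                [ack]
                  &{retry,stop,more} → ⊕{retry,stop,more}  (offer→select)
                    [retry]
                      ⊕{stop,err,done} → &{stop,err,done}  (select→offer)
                        [stop]
                          dual(X) = X
                        [err]
                          dual(X) = X
                        [done]
                          dual(X) = X
                    [stop]
                      !Str → ?Str
                        dual(end) = end
                    [more]
                      ⊕{ack,err} → &{ack,err}  (select→offer)
                        [ack]
                          dual(X) = X
                        [err]
                          dual(X) = X
            [stop]
              ?Int → !Int
                &{ack,data,retry} → ⊕{ack,data,retry}  (offer→select)
                  [ack]
                    &{done,data} → ⊕{done,data}  (offer→select)
                      [done]
                        dual(end) = end
                      [data]
                        dual(X) = X
                  [data]
                    ?Bool → !Bool
                      dual(end) = end
                  [retry]
                    &{more,err,retry} → ⊕{more,err,retry}  (offer→select)
                      [more]
                        dual(X) = X
                      [err]
                        dual(end) = end
                      [retry]
                        dual(end) = end
            [err]
              ⊕{retry,ack} → &{retry,ack}  (select→offer)
                [retry]
                  ?Bool → !Bool
                    ⊕{more,ok} → &{more,ok}  (select→offer)
                      [more]
                        dual(end) = end
                      [ok]
                        dual(X) = X
                [ack]
                  !Int → ?Int
                    !Unit → ?Unit
                      dual(X) = X
        [stop]
          ?Int → !Int
            &{done,more,ok} → ⊕{done,more,ok}  (offer→select)
              [done]
                !Unit → ?Unit
                  !Unit → ?Unit
                    dual(end) = end
              [more]
                ?Str → !Str
                  !Bool → ?Bool
                    dual(X) = X
              [ok]
                ⊕{err,ack,retry} → &{err,ack,retry}  (select→offer)
                  [err]
                    !Unit → ?Unit
                      dual(X) = X
                  [ack]
                    ⊕{stop,more} → &{stop,more}  (select→offer)
                      [stop]
                        dual(X) = X
                      [more]
                        dual(X) = X
                  [retry]
                    ?Unit → !Unit
                      dual(X) = X
        [ok]
          ?Unit → !Unit
            ?Str → !Str
              ?Str → !Str
                &{err,ack,stop} → ⊕{err,ack,stop}  (offer→select)
                  [err]
                    dual(end) = end
                  [ack]
                    dual(X) = X
                  [stop]
                    dual(X) = X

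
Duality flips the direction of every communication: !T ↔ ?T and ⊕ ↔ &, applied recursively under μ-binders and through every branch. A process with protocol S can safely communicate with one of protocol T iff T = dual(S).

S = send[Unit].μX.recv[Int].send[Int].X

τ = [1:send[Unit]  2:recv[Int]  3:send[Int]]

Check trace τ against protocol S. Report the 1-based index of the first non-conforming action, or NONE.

@1 send[Unit]  ok  now at μX.…
@2 recv[Int]  ok  now at send[Int].μX.…
@3 send[Int]  ok  now at μX.…
trace exhausted — no violation

NONE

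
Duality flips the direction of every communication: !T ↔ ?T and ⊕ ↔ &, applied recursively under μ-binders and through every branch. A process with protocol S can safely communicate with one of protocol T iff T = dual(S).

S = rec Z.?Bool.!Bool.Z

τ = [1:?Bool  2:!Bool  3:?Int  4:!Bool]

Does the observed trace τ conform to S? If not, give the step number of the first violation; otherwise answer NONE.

[1] ?Bool  match  now at !Bool.rec Z.…
[2] !Bool  match  now at rec Z.…
[3] got ?Int, protocol expects ?Bool  ✗

3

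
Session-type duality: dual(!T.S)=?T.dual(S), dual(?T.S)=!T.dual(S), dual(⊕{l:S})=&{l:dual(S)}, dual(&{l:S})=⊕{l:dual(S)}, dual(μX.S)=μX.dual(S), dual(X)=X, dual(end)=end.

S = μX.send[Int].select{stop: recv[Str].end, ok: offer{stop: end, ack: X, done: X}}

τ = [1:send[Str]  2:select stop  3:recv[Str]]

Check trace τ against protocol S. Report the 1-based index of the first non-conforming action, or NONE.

1

[1] got send[Str], protocol expects send[Int]  ✗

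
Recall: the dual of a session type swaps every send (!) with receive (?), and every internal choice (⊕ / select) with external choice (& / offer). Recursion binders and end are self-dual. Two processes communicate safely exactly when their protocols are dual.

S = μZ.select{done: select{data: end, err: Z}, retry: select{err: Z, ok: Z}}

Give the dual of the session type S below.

μZ.offer{done: offer{data: end, err: Z}, retry: offer{err: Z, ok: Z}}

μZ → μZ  (μ self-dual)
  select{done,retry} → offer{done,retry}  (⊕→&)
    case done:
      select{data,err} → offer{data,err}  (⊕→&)
        case data:
          end ↦ end
        case err:
          Z ↦ Z
    case retry:
      select{err,ok} → offer{err,ok}  (⊕→&)
        case err:
          Z ↦ Z
        case ok:
          Z ↦ Z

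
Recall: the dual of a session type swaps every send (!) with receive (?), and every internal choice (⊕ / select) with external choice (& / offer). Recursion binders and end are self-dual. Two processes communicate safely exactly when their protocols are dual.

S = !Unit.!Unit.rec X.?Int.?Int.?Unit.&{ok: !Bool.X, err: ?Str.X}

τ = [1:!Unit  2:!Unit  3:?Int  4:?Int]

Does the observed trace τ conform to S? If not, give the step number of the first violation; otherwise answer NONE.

NONE

[1] !Unit  ok  residual = !Unit.rec X.…
[2] !Unit  ok  residual = rec X.…
[3] ?Int  ok  residual = ?Int.?Unit.&{ok: !Bool.rec X.…, err: ?Str.rec X.…}
[4] ?Int  ok  residual = ?Unit.&{ok: !Bool.rec X.…, err: ?Str.rec X.…}
τ conforms to S (length 4)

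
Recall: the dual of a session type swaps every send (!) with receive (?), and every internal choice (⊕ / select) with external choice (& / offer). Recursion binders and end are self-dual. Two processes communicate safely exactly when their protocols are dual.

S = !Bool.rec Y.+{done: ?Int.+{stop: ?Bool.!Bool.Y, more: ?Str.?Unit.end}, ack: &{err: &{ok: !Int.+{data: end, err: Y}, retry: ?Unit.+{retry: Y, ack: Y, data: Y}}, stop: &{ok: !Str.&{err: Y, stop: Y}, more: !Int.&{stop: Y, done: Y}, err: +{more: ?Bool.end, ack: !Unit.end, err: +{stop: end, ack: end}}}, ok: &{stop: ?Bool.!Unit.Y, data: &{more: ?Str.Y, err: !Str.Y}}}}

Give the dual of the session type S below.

?Bool.rec Y.&{done: !Int.&{stop: !Bool.?Bool.Y, more: !Str.!Unit.end}, ack: +{err: +{ok: ?Int.&{data: end, err: Y}, retry: !Unit.&{retry: Y, ack: Y, data: Y}}, stop: +{ok: ?Str.+{err: Y, stop: Y}, more: ?Int.+{stop: Y, done: Y}, err: &{more: !Bool.end, ack: ?Unit.end, err: &{stop: end, ack: end}}}, ok: +{stop: !Bool.?Unit.Y, data: +{more: !Str.Y, err: ?Str.Y}}}}

!Bool → ?Bool
  rec Y → rec Y  (rec unchanged)
    +{done,ack} → &{done,ack}  (⊕→&)
      case done:
        ?Int → !Int
          +{stop,more} → &{stop,more}  (⊕→&)
            case stop:
              ?Bool → !Bool
                !Bool → ?Bool
                  Y self-dual
            case more:
              ?Str → !Str
                ?Unit → !Unit
                  end self-dual
      case ack:
        &{err,stop,ok} → +{err,stop,ok}  (&→⊕)
          case err:
            &{ok,retry} → +{ok,retry}  (&→⊕)
              case ok:
                !Int → ?Int
                  +{data,err} → &{data,err}  (⊕→&)
                    case data:
                      end self-dual
                    case err:
                      Y self-dual
              case retry:
                ?Unit → !Unit
                  +{retry,ack,data} → &{retry,ack,data}  (⊕→&)
                    case retry:
                      Y self-dual
                    case ack:
                      Y self-dual
                    case data:
                      Y self-dual
          case stop:
            &{ok,more,err} → +{ok,more,err}  (&→⊕)
              case ok:
                !Str → ?Str
                  &{err,stop} → +{err,stop}  (&→⊕)
                    case err:
                      Y self-dual
                    case stop:
                      Y self-dual
              case more:
                !Int → ?Int
                  &{stop,done} → +{stop,done}  (&→⊕)
                    case stop:
                      Y self-dual
                    case done:
                      Y self-dual
              case err:
                +{more,ack,err} → &{more,ack,err}  (⊕→&)
                  case more:
                    ?Bool → !Bool
                      end self-dual
                  case ack:
                    !Unit → ?Unit
                      end self-dual
                  case err:
                    +{stop,ack} → &{stop,ack}  (⊕→&)
                      case stop:
                        end self-dual
                      case ack:
                        end self-dual
          case ok:
            &{stop,data} → +{stop,data}  (&→⊕)
              case stop:
                ?Bool → !Bool
                  !Unit → ?Unit
                    Y self-dual
              case data:
                &{more,err} → +{more,err}  (&→⊕)
                  case more:
                    ?Str → !Str
                      Y self-dual
                  case err:
                    !Str → ?Str
                      Y self-dual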